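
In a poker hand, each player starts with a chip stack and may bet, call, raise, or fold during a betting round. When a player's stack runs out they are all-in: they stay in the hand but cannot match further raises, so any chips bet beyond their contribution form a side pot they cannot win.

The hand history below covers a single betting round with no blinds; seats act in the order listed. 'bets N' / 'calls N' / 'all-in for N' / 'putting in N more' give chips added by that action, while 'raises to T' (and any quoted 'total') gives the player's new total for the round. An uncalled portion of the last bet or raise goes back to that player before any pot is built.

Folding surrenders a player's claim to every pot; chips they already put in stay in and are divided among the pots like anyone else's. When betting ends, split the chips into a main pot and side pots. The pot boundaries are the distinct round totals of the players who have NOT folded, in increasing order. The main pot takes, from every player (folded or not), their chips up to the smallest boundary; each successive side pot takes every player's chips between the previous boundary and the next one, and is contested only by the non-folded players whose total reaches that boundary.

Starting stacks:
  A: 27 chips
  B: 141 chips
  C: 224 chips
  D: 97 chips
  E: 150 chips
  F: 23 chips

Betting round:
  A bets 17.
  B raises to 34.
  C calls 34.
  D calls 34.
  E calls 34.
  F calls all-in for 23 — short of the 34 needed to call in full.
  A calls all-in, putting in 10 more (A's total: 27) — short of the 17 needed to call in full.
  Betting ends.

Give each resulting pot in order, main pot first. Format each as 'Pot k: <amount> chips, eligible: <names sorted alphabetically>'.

Contributions: A=27, B=34, C=34, D=34, E=34, F=23
Pot levels (distinct totals of non-folded players): 23, 27, 34
Layer 1-23: 23 each from A, B, C, D, E, F = 23*6 = 138 chips; eligible A, B, C, D, E, F
Layer 24-27: 4 each from A, B, C, D, E = 4*5 = 20 chips; eligible A, B, C, D, E
Layer 28-34: 7 each from B, C, D, E = 7*4 = 28 chips; eligible B, C, D, E

Pot 1: 138 chips, eligible: A, B, C, D, E, F
Pot 2: 20 chips, eligible: A, B, C, D, E
Pot 3: 28 chips, eligible: B, C, D, E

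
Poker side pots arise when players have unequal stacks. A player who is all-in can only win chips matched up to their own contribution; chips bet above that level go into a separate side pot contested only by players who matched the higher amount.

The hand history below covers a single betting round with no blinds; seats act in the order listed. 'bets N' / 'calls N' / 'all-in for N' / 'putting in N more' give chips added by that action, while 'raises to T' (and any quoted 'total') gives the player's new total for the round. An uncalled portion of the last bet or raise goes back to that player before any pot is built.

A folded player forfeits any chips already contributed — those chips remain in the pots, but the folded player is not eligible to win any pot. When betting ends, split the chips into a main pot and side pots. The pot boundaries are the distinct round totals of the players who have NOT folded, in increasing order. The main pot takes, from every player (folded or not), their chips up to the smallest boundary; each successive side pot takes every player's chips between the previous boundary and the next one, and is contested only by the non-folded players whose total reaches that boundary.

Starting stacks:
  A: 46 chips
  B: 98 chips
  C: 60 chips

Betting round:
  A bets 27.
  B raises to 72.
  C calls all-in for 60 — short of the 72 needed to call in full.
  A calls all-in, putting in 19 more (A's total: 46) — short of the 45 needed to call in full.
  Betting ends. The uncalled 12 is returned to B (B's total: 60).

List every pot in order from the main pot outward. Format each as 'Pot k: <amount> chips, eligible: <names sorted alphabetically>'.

Pot 1: 138 chips, eligible: A, B, C
Pot 2: 28 chips, eligible: B, C

Derivation:
Contributions (after 12 returned to B): A=46, B=60, C=60
Pot levels (distinct totals of non-folded players): 46, 60
Layer 1-46: 46 each from A, B, C = 46*3 = 138 chips; eligible A, B, C
Layer 47-60: 14 each from B, C = 14*2 = 28 chips; eligible B, C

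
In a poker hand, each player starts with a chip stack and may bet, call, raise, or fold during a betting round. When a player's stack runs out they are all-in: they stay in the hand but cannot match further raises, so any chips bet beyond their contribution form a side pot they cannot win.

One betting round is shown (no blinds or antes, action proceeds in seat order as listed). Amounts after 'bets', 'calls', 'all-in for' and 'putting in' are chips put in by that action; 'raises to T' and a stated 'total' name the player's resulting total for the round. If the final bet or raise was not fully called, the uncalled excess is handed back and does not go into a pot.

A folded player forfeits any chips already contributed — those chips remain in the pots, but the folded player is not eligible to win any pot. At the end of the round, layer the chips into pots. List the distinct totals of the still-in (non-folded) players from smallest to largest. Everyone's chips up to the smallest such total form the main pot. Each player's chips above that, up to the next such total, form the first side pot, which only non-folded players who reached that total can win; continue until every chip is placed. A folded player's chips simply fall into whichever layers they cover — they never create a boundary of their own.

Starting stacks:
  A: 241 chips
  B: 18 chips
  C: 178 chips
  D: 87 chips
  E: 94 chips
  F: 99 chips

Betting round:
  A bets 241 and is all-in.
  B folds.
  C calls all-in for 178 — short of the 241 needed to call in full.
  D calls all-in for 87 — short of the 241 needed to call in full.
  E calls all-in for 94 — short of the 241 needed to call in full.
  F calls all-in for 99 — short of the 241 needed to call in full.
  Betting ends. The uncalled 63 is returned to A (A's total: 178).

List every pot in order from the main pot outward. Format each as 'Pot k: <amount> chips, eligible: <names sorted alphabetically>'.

Pot 1: 435 chips, eligible: A, C, D, E, F
Pot 2: 28 chips, eligible: A, C, E, F
Pot 3: 15 chips, eligible: A, C, F
Pot 4: 158 chips, eligible: A, C

Derivation:
Contributions (after 63 returned to A): A=178, C=178, D=87, E=94, F=99
Folded: B
Pot levels (distinct totals of non-folded players): 87, 94, 99, 178
Layer 1-87: 87 each from A, C, D, E, F = 87*5 = 435 chips; eligible A, C, D, E, F
Layer 88-94: 7 each from A, C, E, F = 7*4 = 28 chips; eligible A, C, E, F
Layer 95-99: 5 each from A, C, F = 5*3 = 15 chips; eligible A, C, F
Layer 100-178: 79 each from A, C = 79*2 = 158 chips; eligible A, C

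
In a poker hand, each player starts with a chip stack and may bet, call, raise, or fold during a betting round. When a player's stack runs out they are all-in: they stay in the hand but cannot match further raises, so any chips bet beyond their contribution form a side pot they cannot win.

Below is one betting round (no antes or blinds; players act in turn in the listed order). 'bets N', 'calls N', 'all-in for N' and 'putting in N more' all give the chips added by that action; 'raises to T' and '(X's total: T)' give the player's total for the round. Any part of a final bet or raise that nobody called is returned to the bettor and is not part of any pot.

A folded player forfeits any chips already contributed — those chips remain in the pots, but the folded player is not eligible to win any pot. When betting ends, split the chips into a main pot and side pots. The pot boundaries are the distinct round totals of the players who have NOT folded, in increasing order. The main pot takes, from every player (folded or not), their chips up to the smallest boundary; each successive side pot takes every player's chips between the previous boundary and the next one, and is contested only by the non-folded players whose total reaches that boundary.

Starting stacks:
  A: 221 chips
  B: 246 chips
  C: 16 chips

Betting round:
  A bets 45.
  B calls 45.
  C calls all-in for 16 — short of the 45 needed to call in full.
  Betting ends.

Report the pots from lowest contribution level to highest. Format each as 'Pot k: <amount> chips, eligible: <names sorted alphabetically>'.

Contributions: A=45, B=45, C=16
Pot levels (distinct totals of non-folded players): 16, 45
Layer 1-16: 16 each from A, B, C = 16*3 = 48 chips; eligible A, B, C
Layer 17-45: 29 each from A, B = 29*2 = 58 chips; eligible A, B

Pot 1: 48 chips, eligible: A, B, C
Pot 2: 58 chips, eligible: A, B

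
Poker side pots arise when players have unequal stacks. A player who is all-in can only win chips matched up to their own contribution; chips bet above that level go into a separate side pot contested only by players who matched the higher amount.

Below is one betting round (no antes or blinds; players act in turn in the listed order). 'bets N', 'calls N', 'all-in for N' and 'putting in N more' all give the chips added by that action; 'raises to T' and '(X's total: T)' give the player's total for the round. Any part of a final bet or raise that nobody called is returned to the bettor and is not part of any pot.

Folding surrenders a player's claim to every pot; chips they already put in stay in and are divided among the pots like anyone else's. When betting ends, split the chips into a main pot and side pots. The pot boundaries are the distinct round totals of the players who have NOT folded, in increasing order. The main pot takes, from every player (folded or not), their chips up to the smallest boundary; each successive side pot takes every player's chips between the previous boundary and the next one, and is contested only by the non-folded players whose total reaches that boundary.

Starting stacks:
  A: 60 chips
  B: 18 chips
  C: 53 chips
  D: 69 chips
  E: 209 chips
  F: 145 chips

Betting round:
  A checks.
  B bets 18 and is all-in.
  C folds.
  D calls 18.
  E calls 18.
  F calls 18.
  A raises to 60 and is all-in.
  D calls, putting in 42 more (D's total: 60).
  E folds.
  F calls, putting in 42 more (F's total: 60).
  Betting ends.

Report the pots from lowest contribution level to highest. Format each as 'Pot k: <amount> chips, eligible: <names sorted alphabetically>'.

Contributions: A=60, B=18, D=60, E=18, F=60
Folded: C, E
Pot levels (distinct totals of non-folded players): 18, 60
Layer 1-18: 18 each from A, B, D, E, F = 18*5 = 90 chips; eligible A, B, D, F
Layer 19-60: 42 each from A, D, F = 42*3 = 126 chips; eligible A, D, F

Pot 1: 90 chips, eligible: A, B, D, F
Pot 2: 126 chips, eligible: A, D, F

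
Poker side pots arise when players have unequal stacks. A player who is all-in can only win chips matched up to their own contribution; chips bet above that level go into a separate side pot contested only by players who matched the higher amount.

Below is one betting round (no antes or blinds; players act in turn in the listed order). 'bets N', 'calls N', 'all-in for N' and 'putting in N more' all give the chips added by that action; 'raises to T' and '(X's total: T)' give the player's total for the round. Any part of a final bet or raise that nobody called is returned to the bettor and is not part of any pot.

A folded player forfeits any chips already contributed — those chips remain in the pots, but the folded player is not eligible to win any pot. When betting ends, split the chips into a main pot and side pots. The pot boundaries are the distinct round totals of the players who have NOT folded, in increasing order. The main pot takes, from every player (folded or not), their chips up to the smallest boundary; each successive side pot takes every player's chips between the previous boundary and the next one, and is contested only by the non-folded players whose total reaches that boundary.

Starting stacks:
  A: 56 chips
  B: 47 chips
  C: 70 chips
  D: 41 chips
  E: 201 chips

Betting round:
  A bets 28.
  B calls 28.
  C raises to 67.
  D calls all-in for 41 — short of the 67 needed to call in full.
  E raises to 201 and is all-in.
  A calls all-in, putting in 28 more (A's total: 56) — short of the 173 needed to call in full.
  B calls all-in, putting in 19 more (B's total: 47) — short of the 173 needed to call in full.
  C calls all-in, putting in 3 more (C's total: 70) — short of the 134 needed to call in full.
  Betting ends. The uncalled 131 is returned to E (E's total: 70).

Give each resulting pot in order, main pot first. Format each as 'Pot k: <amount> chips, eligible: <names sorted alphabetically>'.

Pot 1: 205 chips, eligible: A, B, C, D, E
Pot 2: 24 chips, eligible: A, B, C, E
Pot 3: 27 chips, eligible: A, C, E
Pot 4: 28 chips, eligible: C, E

Derivation:
Contributions (after 131 returned to E): A=56, B=47, C=70, D=41, E=70
Pot levels (distinct totals of non-folded players): 41, 47, 56, 70
Layer 1-41: 41 each from A, B, C, D, E = 41*5 = 205 chips; eligible A, B, C, D, E
Layer 42-47: 6 each from A, B, C, E = 6*4 = 24 chips; eligible A, B, C, E
Layer 48-56: 9 each from A, C, E = 9*3 = 27 chips; eligible A, C, E
Layer 57-70: 14 each from C, E = 14*2 = 28 chips; eligible C, E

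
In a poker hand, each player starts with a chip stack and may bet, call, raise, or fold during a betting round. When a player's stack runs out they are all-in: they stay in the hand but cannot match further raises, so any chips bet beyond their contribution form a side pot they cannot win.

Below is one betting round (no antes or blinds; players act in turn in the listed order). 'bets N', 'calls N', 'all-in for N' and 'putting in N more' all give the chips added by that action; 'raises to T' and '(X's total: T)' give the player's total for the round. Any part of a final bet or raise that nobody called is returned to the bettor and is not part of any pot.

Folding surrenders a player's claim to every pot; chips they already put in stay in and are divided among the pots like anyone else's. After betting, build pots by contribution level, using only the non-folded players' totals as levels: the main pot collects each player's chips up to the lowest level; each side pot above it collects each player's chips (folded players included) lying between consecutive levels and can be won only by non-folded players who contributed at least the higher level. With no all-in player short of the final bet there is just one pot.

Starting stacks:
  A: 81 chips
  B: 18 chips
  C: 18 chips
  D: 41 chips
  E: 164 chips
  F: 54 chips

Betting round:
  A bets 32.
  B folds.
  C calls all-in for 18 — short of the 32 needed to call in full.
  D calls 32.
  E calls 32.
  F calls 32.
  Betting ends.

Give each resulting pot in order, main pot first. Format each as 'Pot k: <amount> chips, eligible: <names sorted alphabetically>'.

Pot 1: 90 chips, eligible: A, C, D, E, F
Pot 2: 56 chips, eligible: A, D, E, F

Derivation:
Contributions: A=32, C=18, D=32, E=32, F=32
Folded: B
Pot levels (distinct totals of non-folded players): 18, 32
Layer 1-18: 18 each from A, C, D, E, F = 18*5 = 90 chips; eligible A, C, D, E, F
Layer 19-32: 14 each from A, D, E, F = 14*4 = 56 chips; eligible A, D, E, F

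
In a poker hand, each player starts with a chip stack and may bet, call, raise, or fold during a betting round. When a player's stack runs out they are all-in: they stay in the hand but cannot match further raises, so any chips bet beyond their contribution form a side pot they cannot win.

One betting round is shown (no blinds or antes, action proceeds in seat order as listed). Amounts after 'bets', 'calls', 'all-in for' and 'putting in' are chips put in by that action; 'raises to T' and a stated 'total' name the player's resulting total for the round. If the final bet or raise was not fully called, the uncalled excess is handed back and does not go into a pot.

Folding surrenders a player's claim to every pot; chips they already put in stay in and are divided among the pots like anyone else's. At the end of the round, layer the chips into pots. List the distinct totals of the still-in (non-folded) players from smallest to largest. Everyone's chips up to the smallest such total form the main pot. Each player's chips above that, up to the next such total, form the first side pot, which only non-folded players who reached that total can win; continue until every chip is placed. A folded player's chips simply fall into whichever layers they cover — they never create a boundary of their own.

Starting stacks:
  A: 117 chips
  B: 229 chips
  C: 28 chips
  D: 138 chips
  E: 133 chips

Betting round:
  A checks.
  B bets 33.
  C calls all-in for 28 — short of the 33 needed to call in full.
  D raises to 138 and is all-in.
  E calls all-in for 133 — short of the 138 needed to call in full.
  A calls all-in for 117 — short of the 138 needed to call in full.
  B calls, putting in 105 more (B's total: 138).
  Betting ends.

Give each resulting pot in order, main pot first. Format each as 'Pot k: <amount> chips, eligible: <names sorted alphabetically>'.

Pot 1: 140 chips, eligible: A, B, C, D, E
Pot 2: 356 chips, eligible: A, B, D, E
Pot 3: 48 chips, eligible: B, D, E
Pot 4: 10 chips, eligible: B, D

Derivation:
Contributions: A=117, B=138, C=28, D=138, E=133
Pot levels (distinct totals of non-folded players): 28, 117, 133, 138
Layer 1-28: 28 each from A, B, C, D, E = 28*5 = 140 chips; eligible A, B, C, D, E
Layer 29-117: 89 each from A, B, D, E = 89*4 = 356 chips; eligible A, B, D, E
Layer 118-133: 16 each from B, D, E = 16*3 = 48 chips; eligible B, D, E
Layer 134-138: 5 each from B, D = 5*2 = 10 chips; eligible B, D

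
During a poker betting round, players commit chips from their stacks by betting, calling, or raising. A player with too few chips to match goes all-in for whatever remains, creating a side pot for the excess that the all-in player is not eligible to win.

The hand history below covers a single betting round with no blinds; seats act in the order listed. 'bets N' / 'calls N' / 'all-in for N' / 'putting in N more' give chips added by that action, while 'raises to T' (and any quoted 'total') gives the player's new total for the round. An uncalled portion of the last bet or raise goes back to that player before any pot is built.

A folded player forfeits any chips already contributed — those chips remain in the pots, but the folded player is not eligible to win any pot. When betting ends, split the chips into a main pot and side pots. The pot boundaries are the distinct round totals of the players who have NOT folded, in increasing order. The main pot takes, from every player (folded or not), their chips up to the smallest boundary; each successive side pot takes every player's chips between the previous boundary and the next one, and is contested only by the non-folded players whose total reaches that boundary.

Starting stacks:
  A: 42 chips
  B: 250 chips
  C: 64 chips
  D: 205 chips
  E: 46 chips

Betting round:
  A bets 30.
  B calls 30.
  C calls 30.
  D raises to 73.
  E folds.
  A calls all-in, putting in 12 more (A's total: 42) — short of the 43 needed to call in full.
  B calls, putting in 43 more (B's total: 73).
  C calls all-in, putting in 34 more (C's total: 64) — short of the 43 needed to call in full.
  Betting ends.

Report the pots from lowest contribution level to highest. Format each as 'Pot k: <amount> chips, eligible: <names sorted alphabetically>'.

Pot 1: 168 chips, eligible: A, B, C, D
Pot 2: 66 chips, eligible: B, C, D
Pot 3: 18 chips, eligible: B, D

Derivation:
Contributions: A=42, B=73, C=64, D=73
Folded: E
Pot levels (distinct totals of non-folded players): 42, 64, 73
Layer 1-42: 42 each from A, B, C, D = 42*4 = 168 chips; eligible A, B, C, D
Layer 43-64: 22 each from B, C, D = 22*3 = 66 chips; eligible B, C, D
Layer 65-73: 9 each from B, D = 9*2 = 18 chips; eligible B, D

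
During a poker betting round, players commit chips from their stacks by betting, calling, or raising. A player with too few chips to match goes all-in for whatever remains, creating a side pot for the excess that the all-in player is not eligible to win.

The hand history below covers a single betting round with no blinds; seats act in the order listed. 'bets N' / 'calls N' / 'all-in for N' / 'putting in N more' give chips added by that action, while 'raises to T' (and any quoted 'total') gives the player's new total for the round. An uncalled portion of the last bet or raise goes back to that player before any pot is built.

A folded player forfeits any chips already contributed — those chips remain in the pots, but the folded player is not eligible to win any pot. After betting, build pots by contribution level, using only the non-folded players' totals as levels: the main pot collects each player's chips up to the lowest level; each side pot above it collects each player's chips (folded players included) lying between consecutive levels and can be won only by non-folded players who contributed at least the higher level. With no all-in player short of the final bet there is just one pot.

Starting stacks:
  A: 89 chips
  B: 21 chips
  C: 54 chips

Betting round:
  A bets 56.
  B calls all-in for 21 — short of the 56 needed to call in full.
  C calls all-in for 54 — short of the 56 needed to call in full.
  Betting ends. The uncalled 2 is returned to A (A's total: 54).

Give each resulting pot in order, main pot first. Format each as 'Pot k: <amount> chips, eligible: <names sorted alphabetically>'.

Pot 1: 63 chips, eligible: A, B, C
Pot 2: 66 chips, eligible: A, C

Derivation:
Contributions (after 2 returned to A): A=54, B=21, C=54
Pot levels (distinct totals of non-folded players): 21, 54
Layer 1-21: 21 each from A, B, C = 21*3 = 63 chips; eligible A, B, C
Layer 22-54: 33 each from A, C = 33*2 = 66 chips; eligible A, C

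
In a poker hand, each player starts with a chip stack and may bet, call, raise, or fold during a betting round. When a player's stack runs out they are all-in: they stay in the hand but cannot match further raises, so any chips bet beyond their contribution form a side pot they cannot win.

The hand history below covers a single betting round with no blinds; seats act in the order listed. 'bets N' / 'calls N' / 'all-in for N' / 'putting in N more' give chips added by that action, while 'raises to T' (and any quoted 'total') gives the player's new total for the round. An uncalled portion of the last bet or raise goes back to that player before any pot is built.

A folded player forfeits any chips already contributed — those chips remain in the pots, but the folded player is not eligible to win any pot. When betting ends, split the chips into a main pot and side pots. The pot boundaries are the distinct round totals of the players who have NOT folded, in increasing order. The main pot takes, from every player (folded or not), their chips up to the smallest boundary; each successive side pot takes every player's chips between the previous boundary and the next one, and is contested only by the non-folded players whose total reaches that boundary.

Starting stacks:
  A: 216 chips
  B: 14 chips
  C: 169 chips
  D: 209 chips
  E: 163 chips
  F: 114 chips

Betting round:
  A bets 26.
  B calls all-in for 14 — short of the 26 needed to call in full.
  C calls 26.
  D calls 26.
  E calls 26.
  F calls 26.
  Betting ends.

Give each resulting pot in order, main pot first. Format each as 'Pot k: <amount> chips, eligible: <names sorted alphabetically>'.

Pot 1: 84 chips, eligible: A, B, C, D, E, F
Pot 2: 60 chips, eligible: A, C, D, E, F

Derivation:
Contributions: A=26, B=14, C=26, D=26, E=26, F=26
Pot levels (distinct totals of non-folded players): 14, 26
Layer 1-14: 14 each from A, B, C, D, E, F = 14*6 = 84 chips; eligible A, B, C, D, E, F
Layer 15-26: 12 each from A, C, D, E, F = 12*5 = 60 chips; eligible A, C, D, E, F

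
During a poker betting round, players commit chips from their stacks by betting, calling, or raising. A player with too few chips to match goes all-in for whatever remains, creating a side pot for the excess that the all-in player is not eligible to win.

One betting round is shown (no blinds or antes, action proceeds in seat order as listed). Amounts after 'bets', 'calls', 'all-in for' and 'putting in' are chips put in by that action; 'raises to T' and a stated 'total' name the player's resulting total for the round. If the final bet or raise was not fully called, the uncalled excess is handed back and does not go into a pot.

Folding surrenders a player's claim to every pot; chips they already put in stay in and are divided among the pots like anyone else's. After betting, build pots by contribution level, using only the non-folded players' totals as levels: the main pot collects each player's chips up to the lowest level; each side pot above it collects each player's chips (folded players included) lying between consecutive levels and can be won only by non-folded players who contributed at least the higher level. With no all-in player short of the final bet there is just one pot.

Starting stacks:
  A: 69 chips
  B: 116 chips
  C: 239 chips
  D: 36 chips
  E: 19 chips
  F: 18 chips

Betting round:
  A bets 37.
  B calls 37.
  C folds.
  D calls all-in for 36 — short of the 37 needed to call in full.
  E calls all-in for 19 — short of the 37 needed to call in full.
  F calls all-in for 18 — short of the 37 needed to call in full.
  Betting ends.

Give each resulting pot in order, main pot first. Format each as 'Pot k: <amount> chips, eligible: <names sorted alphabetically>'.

Contributions: A=37, B=37, D=36, E=19, F=18
Folded: C
Pot levels (distinct totals of non-folded players): 18, 19, 36, 37
Layer 1-18: 18 each from A, B, D, E, F = 18*5 = 90 chips; eligible A, B, D, E, F
Layer 19-19: 1 each from A, B, D, E = 1*4 = 4 chips; eligible A, B, D, E
Layer 20-36: 17 each from A, B, D = 17*3 = 51 chips; eligible A, B, D
Layer 37-37: 1 each from A, B = 1*2 = 2 chips; eligible A, B

Pot 1: 90 chips, eligible: A, B, D, E, F
Pot 2: 4 chips, eligible: A, B, D, E
Pot 3: 51 chips, eligible: A, B, D
Pot 4: 2 chips, eligible: A, B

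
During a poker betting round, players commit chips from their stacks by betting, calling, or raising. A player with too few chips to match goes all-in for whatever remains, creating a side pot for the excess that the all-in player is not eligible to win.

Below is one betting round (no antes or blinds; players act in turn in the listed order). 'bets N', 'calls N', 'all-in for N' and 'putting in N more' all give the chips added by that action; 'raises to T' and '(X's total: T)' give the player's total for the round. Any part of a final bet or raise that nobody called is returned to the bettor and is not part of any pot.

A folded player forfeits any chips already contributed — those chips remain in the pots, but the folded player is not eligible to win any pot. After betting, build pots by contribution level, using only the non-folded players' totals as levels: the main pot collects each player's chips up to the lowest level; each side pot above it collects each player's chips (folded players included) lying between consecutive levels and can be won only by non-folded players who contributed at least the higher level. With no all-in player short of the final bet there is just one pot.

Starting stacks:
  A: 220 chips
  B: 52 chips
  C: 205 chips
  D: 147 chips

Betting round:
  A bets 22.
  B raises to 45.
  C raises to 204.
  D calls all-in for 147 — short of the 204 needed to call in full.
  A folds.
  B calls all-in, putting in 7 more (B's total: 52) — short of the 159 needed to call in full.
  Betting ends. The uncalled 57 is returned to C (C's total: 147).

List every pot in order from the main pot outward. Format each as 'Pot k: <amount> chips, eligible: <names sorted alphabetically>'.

Contributions (after 57 returned to C): A=22, B=52, C=147, D=147
Folded: A
Pot levels (distinct totals of non-folded players): 52, 147
Layer 1-52: A 22 + B 52 + C 52 + D 52 = 178 chips; eligible B, C, D
Layer 53-147: 95 each from C, D = 95*2 = 190 chips; eligible C, D

Pot 1: 178 chips, eligible: B, C, D
Pot 2: 190 chips, eligible: C, D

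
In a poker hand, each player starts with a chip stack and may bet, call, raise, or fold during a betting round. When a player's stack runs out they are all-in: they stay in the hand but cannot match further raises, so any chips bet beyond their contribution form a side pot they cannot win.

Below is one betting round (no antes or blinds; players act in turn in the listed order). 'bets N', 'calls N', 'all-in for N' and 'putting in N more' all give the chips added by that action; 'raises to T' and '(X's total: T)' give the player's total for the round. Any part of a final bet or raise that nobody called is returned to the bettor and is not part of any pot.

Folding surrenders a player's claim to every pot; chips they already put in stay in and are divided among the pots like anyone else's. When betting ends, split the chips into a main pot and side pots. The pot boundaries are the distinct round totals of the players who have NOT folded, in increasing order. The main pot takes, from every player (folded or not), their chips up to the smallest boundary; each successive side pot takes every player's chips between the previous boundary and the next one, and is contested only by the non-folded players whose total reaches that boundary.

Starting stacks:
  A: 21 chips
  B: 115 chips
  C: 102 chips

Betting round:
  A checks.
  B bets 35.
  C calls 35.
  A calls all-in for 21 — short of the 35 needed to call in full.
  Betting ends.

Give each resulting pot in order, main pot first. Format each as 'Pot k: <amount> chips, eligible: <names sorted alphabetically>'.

Contributions: A=21, B=35, C=35
Pot levels (distinct totals of non-folded players): 21, 35
Layer 1-21: 21 each from A, B, C = 21*3 = 63 chips; eligible A, B, C
Layer 22-35: 14 each from B, C = 14*2 = 28 chips; eligible B, C

Pot 1: 63 chips, eligible: A, B, C
Pot 2: 28 chips, eligible: B, C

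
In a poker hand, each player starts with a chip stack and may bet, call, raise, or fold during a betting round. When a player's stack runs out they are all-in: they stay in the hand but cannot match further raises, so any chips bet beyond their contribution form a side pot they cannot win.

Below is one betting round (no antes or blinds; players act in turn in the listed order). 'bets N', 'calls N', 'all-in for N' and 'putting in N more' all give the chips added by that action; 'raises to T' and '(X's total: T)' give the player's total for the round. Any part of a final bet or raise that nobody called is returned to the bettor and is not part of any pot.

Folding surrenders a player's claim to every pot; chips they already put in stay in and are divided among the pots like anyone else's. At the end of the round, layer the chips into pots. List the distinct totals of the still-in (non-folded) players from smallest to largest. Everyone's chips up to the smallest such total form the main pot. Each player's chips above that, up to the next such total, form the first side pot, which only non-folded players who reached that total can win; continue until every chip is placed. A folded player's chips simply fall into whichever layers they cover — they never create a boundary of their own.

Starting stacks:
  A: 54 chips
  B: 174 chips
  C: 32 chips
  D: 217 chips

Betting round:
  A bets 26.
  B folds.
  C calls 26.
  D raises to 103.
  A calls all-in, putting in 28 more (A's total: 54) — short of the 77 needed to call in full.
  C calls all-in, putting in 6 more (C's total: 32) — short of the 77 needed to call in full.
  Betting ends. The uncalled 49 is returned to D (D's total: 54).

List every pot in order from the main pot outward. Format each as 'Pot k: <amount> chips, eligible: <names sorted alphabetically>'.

Contributions (after 49 returned to D): A=54, C=32, D=54
Folded: B
Pot levels (distinct totals of non-folded players): 32, 54
Layer 1-32: 32 each from A, C, D = 32*3 = 96 chips; eligible A, C, D
Layer 33-54: 22 each from A, D = 22*2 = 44 chips; eligible A, D

Pot 1: 96 chips, eligible: A, C, D
Pot 2: 44 chips, eligible: A, D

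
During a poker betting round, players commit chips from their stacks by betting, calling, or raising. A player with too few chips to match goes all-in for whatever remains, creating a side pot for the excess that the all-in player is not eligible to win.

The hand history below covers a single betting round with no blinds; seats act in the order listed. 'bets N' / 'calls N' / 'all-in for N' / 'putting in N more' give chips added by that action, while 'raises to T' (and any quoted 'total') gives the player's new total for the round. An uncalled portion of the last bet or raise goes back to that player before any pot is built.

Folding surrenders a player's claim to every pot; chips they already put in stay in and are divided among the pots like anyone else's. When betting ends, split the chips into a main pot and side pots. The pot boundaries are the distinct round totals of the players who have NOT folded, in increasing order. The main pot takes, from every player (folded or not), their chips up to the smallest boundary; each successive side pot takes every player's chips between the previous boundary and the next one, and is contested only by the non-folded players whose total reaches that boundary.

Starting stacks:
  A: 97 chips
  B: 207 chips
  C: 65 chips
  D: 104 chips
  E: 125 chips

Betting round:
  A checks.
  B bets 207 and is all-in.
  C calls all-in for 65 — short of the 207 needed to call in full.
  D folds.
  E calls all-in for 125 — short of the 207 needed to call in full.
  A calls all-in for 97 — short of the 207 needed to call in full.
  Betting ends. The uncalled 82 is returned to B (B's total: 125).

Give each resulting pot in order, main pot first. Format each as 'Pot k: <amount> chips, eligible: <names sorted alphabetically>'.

Pot 1: 260 chips, eligible: A, B, C, E
Pot 2: 96 chips, eligible: A, B, E
Pot 3: 56 chips, eligible: B, E

Derivation:
Contributions (after 82 returned to B): A=97, B=125, C=65, E=125
Folded: D
Pot levels (distinct totals of non-folded players): 65, 97, 125
Layer 1-65: 65 each from A, B, C, E = 65*4 = 260 chips; eligible A, B, C, E
Layer 66-97: 32 each from A, B, E = 32*3 = 96 chips; eligible A, B, E
Layer 98-125: 28 each from B, E = 28*2 = 56 chips; eligible B, E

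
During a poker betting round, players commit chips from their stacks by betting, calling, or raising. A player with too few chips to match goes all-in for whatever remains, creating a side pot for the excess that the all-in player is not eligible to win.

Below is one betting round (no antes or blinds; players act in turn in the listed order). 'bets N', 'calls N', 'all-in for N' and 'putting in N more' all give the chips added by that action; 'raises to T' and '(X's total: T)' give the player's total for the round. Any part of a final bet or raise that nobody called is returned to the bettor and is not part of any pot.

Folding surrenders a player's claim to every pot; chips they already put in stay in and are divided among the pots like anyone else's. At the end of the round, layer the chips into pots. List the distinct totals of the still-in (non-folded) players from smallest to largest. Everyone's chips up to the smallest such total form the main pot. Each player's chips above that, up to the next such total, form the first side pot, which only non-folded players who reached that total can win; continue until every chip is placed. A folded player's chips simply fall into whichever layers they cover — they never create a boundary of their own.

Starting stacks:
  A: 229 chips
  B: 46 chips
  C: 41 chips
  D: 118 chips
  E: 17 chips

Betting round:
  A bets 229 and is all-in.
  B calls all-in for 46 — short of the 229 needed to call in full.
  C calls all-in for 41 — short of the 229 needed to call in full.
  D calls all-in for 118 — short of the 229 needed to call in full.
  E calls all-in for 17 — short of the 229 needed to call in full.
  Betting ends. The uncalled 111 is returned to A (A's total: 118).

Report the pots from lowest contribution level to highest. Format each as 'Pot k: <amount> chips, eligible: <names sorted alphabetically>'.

Pot 1: 85 chips, eligible: A, B, C, D, E
Pot 2: 96 chips, eligible: A, B, C, D
Pot 3: 15 chips, eligible: A, B, D
Pot 4: 144 chips, eligible: A, D

Derivation:
Contributions (after 111 returned to A): A=118, B=46, C=41, D=118, E=17
Pot levels (distinct totals of non-folded players): 17, 41, 46, 118
Layer 1-17: 17 each from A, B, C, D, E = 17*5 = 85 chips; eligible A, B, C, D, E
Layer 18-41: 24 each from A, B, C, D = 24*4 = 96 chips; eligible A, B, C, D
Layer 42-46: 5 each from A, B, D = 5*3 = 15 chips; eligible A, B, D
Layer 47-118: 72 each from A, D = 72*2 = 144 chips; eligible A, D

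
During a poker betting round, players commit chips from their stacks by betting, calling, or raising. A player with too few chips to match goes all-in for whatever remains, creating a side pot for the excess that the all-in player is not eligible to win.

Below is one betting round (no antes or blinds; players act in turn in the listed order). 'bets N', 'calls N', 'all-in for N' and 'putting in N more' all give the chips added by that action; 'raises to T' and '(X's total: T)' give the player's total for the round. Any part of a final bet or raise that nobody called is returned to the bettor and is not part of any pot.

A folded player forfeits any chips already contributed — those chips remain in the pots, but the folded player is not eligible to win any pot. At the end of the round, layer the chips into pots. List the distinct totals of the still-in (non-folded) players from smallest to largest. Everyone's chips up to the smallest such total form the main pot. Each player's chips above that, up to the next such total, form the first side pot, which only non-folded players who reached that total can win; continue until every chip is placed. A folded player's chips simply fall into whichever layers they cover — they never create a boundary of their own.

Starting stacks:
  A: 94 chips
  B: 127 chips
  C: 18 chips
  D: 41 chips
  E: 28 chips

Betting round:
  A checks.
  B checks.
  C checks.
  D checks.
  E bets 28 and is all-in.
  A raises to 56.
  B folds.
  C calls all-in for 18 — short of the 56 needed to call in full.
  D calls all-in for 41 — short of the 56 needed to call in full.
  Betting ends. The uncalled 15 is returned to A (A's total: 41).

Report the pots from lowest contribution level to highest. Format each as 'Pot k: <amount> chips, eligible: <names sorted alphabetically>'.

Pot 1: 72 chips, eligible: A, C, D, E
Pot 2: 30 chips, eligible: A, D, E
Pot 3: 26 chips, eligible: A, D

Derivation:
Contributions (after 15 returned to A): A=41, C=18, D=41, E=28
Folded: B
Pot levels (distinct totals of non-folded players): 18, 28, 41
Layer 1-18: 18 each from A, C, D, E = 18*4 = 72 chips; eligible A, C, D, E
Layer 19-28: 10 each from A, D, E = 10*3 = 30 chips; eligible A, D, E
Layer 29-41: 13 each from A, D = 13*2 = 26 chips; eligible A, D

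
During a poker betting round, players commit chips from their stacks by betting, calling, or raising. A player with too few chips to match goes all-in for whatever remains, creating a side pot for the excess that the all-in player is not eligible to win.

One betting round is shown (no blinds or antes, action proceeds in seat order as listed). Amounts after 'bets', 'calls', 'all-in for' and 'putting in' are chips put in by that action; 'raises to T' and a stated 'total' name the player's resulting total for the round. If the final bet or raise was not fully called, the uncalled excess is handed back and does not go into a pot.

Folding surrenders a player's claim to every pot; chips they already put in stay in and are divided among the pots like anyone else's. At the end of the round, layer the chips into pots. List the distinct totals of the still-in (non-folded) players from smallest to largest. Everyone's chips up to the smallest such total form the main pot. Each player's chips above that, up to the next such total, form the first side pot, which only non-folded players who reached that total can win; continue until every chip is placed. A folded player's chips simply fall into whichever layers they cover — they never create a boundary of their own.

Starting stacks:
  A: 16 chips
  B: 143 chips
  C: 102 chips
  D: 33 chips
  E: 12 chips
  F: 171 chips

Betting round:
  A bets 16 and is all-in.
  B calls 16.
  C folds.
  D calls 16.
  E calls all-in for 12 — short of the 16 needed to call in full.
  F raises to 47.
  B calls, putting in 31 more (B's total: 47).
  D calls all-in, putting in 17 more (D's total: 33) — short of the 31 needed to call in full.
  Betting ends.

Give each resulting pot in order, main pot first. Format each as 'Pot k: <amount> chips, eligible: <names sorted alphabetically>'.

Contributions: A=16, B=47, D=33, E=12, F=47
Folded: C
Pot levels (distinct totals of non-folded players): 12, 16, 33, 47
Layer 1-12: 12 each from A, B, D, E, F = 12*5 = 60 chips; eligible A, B, D, E, F
Layer 13-16: 4 each from A, B, D, F = 4*4 = 16 chips; eligible A, B, D, F
Layer 17-33: 17 each from B, D, F = 17*3 = 51 chips; eligible B, D, F
Layer 34-47: 14 each from B, F = 14*2 = 28 chips; eligible B, F

Pot 1: 60 chips, eligible: A, B, D, E, F
Pot 2: 16 chips, eligible: A, B, D, F
Pot 3: 51 chips, eligible: B, D, F
Pot 4: 28 chips, eligible: B, F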